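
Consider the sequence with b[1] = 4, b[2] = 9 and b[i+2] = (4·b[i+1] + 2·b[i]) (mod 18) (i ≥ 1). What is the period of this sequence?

Computing terms: b[1] = 4, b[2] = 9, b[3] = 8, b[4] = 14, b[5] = 0, b[6] = 10, b[7] = 4, b[8] = 0, b[9] = 8, b[10] = 14.
Since (b[9], b[10]) = (b[3], b[4]) = (8, 14) (two consecutive terms determine the rest), the sequence is eventually periodic: after a pre-period of length 2 it cycles with period 6.

6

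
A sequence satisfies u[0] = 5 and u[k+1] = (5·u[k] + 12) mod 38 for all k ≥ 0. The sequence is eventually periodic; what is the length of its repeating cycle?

u[0] = 5; u[1] = 37; u[2] = 7; u[3] = 9; u[4] = 19; u[5] = 31; u[6] = 15; u[7] = 11; u[8] = 29; u[9] = 5.
The sequence repeats with period 9.

9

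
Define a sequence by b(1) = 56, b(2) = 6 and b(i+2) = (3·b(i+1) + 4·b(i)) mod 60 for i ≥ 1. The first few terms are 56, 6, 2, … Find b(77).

Computing terms: b(1) = 56, b(2) = 6, b(3) = 2, b(4) = 30, b(5) = 38, b(6) = 54, b(7) = 14, b(8) = 18, b(9) = 50, b(10) = 42, b(11) = 26, b(12) = 6, b(13) = 2.
Since (b(12), b(13)) = (b(2), b(3)) = (6, 2) (two consecutive terms determine the rest), the sequence is eventually periodic: after a pre-period of length 1 it cycles with period 10.
For i ≥ 2, b(i) depends only on (i - 2) mod 10. (77 - 2) mod 10 = 5, so b(77) = b(7) = 14.

14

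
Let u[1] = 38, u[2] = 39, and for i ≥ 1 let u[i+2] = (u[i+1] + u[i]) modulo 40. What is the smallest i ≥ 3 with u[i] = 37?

3

We have u[1] = 38,  u[2] = 39,  u[3] = 37,  u[4] = 36,  u[5] = 33,  u[6] = 29,  u[7] = 22,  u[8] = 11,  u[9] = 33,  u[10] = 4,  u[11] = 37,  u[12] = 1,  u[13] = 38,  u[14] = 39.
Since (u[13], u[14]) = (u[1], u[2]) = (38, 39) (two consecutive terms determine the rest), the sequence is periodic with period 12.
The value 37 first appears (with i ≥ 3) at u[3].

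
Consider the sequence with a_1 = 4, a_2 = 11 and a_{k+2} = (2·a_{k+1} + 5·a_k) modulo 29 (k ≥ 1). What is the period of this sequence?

14

Computing terms: a_1 = 4; a_2 = 11; a_3 = 13; a_4 = 23; a_5 = 24; a_6 = 18; a_7 = 11; a_8 = 25; a_9 = 18; a_{10} = 16; a_{11} = 6; a_{12} = 5; a_{13} = 11; a_{14} = 18; a_{15} = 4; a_{16} = 11.
Since (a_{15}, a_{16}) = (a_1, a_2) = (4, 11) (two consecutive terms determine the rest), the sequence is periodic with period 14.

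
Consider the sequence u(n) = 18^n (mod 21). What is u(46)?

We have u(1) = 18,  u(2) = 9,  u(3) = 15,  u(4) = 18.
Since u(4) = u(1) = 18, the sequence is periodic with period 3.
(46 - 1) mod 3 = 0, so u(46) = u(1) = 18.

18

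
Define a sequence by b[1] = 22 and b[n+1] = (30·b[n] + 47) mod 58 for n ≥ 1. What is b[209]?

25

Listing terms: b[1] = 22, b[2] = 11, b[3] = 29, b[4] = 47, b[5] = 7, b[6] = 25, b[7] = 43, b[8] = 3, b[9] = 21, b[10] = 39, b[11] = 57, b[12] = 17, b[13] = 35, b[14] = 53, b[15] = 13, b[16] = 31, b[17] = 49, b[18] = 9, b[19] = 27, b[20] = 45, b[21] = 5, b[22] = 23, b[23] = 41, b[24] = 1, b[25] = 19, b[26] = 37, b[27] = 55, b[28] = 15, b[29] = 33, b[30] = 51, b[31] = 11.
Since b[31] = b[2] = 11, the sequence is eventually periodic: after a pre-period of length 1 it cycles with period 29.
For n ≥ 2, b[n] depends only on (n - 2) mod 29. (209 - 2) mod 29 = 4, so b[209] = b[6] = 25.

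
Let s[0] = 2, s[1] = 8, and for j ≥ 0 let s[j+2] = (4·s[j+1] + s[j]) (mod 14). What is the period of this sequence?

We have s[0] = 2, s[1] = 8, s[2] = 6, s[3] = 4, s[4] = 8, s[5] = 8, s[6] = 12, s[7] = 0, s[8] = 12, s[9] = 6, s[10] = 8, s[11] = 10, s[12] = 6, s[13] = 6, s[14] = 2, s[15] = 0, s[16] = 2, s[17] = 8.
Since (s[16], s[17]) = (s[0], s[1]) = (2, 8) (two consecutive terms determine the rest), the sequence is periodic with period 16.

16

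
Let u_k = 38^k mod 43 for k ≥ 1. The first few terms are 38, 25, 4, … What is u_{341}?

Computing terms: u_1 = 38, u_2 = 25, u_3 = 4, u_4 = 23, u_5 = 14, u_6 = 16, u_7 = 6, u_8 = 13, u_9 = 21, u_{10} = 24, u_{11} = 9, u_{12} = 41, u_{13} = 10, u_{14} = 36, u_{15} = 35, u_{16} = 40, u_{17} = 15, u_{18} = 11, u_{19} = 31, u_{20} = 17, u_{21} = 1, u_{22} = 38.
Since u_{22} = u_1 = 38, the sequence is periodic with period 21.
So u_{341} = u_{1 + ((341-1) mod 21)} = u_5 = 14.

14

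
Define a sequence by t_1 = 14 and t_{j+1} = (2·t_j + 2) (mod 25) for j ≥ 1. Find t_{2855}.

17

t_1 = 14, t_2 = 5, t_3 = 12, t_4 = 1, t_5 = 4, t_6 = 10, t_7 = 22, t_8 = 21, t_9 = 19, t_{10} = 15, t_{11} = 7, t_{12} = 16, t_{13} = 9, t_{14} = 20, t_{15} = 17, t_{16} = 11, t_{17} = 24, t_{18} = 0, t_{19} = 2, t_{20} = 6, t_{21} = 14.
Since t_{21} = t_1 = 14, the sequence is periodic with period 20.
(2855 - 1) mod 20 = 14, so t_{2855} = t_{15} = 17.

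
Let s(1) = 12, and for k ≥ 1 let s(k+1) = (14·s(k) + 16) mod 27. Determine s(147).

0

We have s(1) = 12, s(2) = 22, s(3) = 0, s(4) = 16, s(5) = 24, s(6) = 1, s(7) = 3, s(8) = 4, s(9) = 18, s(10) = 25, s(11) = 15, s(12) = 10, s(13) = 21, s(14) = 13, s(15) = 9, s(16) = 7, s(17) = 6, s(18) = 19, s(19) = 12.
Since s(19) = s(1) = 12, the sequence is periodic with period 18.
(147 - 1) mod 18 = 2, so s(147) = s(3) = 0.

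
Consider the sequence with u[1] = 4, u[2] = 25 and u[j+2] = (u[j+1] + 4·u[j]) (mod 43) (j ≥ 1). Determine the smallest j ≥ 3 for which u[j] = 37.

Computing terms: u[1] = 4, u[2] = 25, u[3] = 41, u[4] = 12, u[5] = 4, u[6] = 9, u[7] = 25, u[8] = 18, u[9] = 32, u[10] = 18, u[11] = 17, u[12] = 3, u[13] = 28, u[14] = 40, u[15] = 23, u[16] = 11, u[17] = 17, u[18] = 18, u[19] = 0, u[20] = 29, u[21] = 29, u[22] = 16, u[23] = 3, u[24] = 24, u[25] = 36, u[26] = 3, u[27] = 18, u[28] = 30, u[29] = 16, u[30] = 7, u[31] = 28, u[32] = 13, u[33] = 39, u[34] = 5, u[35] = 32, u[36] = 9, u[37] = 8, u[38] = 1, u[39] = 33, u[40] = 37, u[41] = 40, u[42] = 16, u[43] = 4, u[44] = 25.
Since (u[43], u[44]) = (u[1], u[2]) = (4, 25) (two consecutive terms determine the rest), the sequence is periodic with period 42.
The value 37 first appears (with j ≥ 3) at u[40].

40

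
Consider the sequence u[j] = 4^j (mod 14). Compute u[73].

4

Computing terms: u[0] = 1, u[1] = 4, u[2] = 2, u[3] = 8, u[4] = 4.
Since u[4] = u[1] = 4, the sequence is eventually periodic: after a pre-period of length 1 it cycles with period 3.
For j ≥ 1, u[j] depends only on (j - 1) mod 3. (73 - 1) mod 3 = 0, so u[73] = u[1] = 4.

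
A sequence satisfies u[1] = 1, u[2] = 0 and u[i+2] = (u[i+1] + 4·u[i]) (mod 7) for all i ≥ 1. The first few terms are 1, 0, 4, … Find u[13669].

3

u[1] = 1, u[2] = 0, u[3] = 4, u[4] = 4, u[5] = 6, u[6] = 1, u[7] = 4, u[8] = 1, u[9] = 3, u[10] = 0, u[11] = 5, u[12] = 5, u[13] = 4, u[14] = 3, u[15] = 5, u[16] = 3, u[17] = 2, u[18] = 0, u[19] = 1, u[20] = 1, u[21] = 5, u[22] = 2, u[23] = 1, u[24] = 2, u[25] = 6, u[26] = 0, u[27] = 3, u[28] = 3, u[29] = 1, u[30] = 6, u[31] = 3, u[32] = 6, u[33] = 4, u[34] = 0, u[35] = 2, u[36] = 2, u[37] = 3, u[38] = 4, u[39] = 2, u[40] = 4, u[41] = 5, u[42] = 0, u[43] = 6, u[44] = 6, u[45] = 2, u[46] = 5, u[47] = 6, u[48] = 5, u[49] = 1, u[50] = 0.
The sequence repeats with period 48.
So u[13669] = u[1 + ((13669-1) mod 48)] = u[37] = 3.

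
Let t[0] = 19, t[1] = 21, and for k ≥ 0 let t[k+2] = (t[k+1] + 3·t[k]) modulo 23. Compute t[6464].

14

We have t[0] = 19; t[1] = 21; t[2] = 9; t[3] = 3; t[4] = 7; t[5] = 16; t[6] = 14; t[7] = 16; t[8] = 12; t[9] = 14; t[10] = 4; t[11] = 0; t[12] = 12; t[13] = 12; t[14] = 2; t[15] = 15; t[16] = 21; t[17] = 20; t[18] = 14; t[19] = 5; t[20] = 1; t[21] = 16; t[22] = 19; t[23] = 21.
Since (t[22], t[23]) = (t[0], t[1]) = (19, 21) (two consecutive terms determine the rest), the sequence is periodic with period 22.
(6464 - 0) mod 22 = 18, so t[6464] = t[18] = 14.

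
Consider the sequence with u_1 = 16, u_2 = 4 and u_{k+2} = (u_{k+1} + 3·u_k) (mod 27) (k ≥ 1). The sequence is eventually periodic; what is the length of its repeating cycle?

9

u_1 = 16; u_2 = 4; u_3 = 25; u_4 = 10; u_5 = 4; u_6 = 7; u_7 = 19; u_8 = 13; u_9 = 16; u_{10} = 1; u_{11} = 22; u_{12} = 25; u_{13} = 10.
Since (u_{12}, u_{13}) = (u_3, u_4) = (25, 10) (two consecutive terms determine the rest), the sequence is eventually periodic: after a pre-period of length 2 it cycles with period 9.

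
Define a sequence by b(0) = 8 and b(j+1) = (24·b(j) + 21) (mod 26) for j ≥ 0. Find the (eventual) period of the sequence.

We have b(0) = 8; b(1) = 5; b(2) = 11; b(3) = 25; b(4) = 23; b(5) = 1; b(6) = 19; b(7) = 9; b(8) = 3; b(9) = 15; b(10) = 17; b(11) = 13; b(12) = 21; b(13) = 5.
Since b(13) = b(1) = 5, the sequence is eventually periodic: after a pre-period of length 1 it cycles with period 12.

12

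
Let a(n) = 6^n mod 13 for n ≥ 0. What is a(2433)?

We have a(0) = 1, a(1) = 6, a(2) = 10, a(3) = 8, a(4) = 9, a(5) = 2, a(6) = 12, a(7) = 7, a(8) = 3, a(9) = 5, a(10) = 4, a(11) = 11, a(12) = 1.
The sequence repeats with period 12.
(2433 - 0) mod 12 = 9, so a(2433) = a(9) = 5.

5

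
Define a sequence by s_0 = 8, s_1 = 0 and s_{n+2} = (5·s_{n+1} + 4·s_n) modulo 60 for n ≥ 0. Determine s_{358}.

Listing terms: s_0 = 8,  s_1 = 0,  s_2 = 32,  s_3 = 40,  s_4 = 28,  s_5 = 0,  s_6 = 52,  s_7 = 20,  s_8 = 8,  s_9 = 0.
Since (s_8, s_9) = (s_0, s_1) = (8, 0) (two consecutive terms determine the rest), the sequence is periodic with period 8.
(358 - 0) mod 8 = 6, so s_{358} = s_6 = 52.

52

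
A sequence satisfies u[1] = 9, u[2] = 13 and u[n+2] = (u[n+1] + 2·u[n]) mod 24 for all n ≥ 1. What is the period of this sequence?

6

Computing terms: u[1] = 9; u[2] = 13; u[3] = 7; u[4] = 9; u[5] = 23; u[6] = 17; u[7] = 15; u[8] = 1; u[9] = 7; u[10] = 9.
Since (u[9], u[10]) = (u[3], u[4]) = (7, 9) (two consecutive terms determine the rest), the sequence is eventually periodic: after a pre-period of length 2 it cycles with period 6.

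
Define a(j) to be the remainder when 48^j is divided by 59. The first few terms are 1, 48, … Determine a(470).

a(0) = 1; a(1) = 48; a(2) = 3; a(3) = 26; a(4) = 9; a(5) = 19; a(6) = 27; a(7) = 57; a(8) = 22; a(9) = 53; a(10) = 7; a(11) = 41; a(12) = 21; a(13) = 5; a(14) = 4; a(15) = 15; a(16) = 12; a(17) = 45; a(18) = 36; a(19) = 17; a(20) = 49; a(21) = 51; a(22) = 29; a(23) = 35; a(24) = 28; a(25) = 46; a(26) = 25; a(27) = 20; a(28) = 16; a(29) = 1.
The sequence repeats with period 29.
(470 - 0) mod 29 = 6, so a(470) = a(6) = 27.

27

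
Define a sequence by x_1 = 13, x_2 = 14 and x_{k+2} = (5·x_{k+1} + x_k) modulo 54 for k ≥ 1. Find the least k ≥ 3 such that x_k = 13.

6

We have x_1 = 13; x_2 = 14; x_3 = 29; x_4 = 51; x_5 = 14; x_6 = 13; x_7 = 25; x_8 = 30; x_9 = 13; x_{10} = 41; x_{11} = 2; x_{12} = 51; x_{13} = 41; x_{14} = 40; x_{15} = 25; x_{16} = 3; x_{17} = 40; x_{18} = 41; x_{19} = 29; x_{20} = 24; x_{21} = 41; x_{22} = 13; x_{23} = 52; x_{24} = 3; x_{25} = 13; x_{26} = 14.
Since (x_{25}, x_{26}) = (x_1, x_2) = (13, 14) (two consecutive terms determine the rest), the sequence is periodic with period 24.
The value 13 first appears (with k ≥ 3) at x_6.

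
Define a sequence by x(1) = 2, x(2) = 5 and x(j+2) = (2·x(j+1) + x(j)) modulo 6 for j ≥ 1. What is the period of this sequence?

8

We have x(1) = 2; x(2) = 5; x(3) = 0; x(4) = 5; x(5) = 4; x(6) = 1; x(7) = 0; x(8) = 1; x(9) = 2; x(10) = 5.
Since (x(9), x(10)) = (x(1), x(2)) = (2, 5) (two consecutive terms determine the rest), the sequence is periodic with period 8.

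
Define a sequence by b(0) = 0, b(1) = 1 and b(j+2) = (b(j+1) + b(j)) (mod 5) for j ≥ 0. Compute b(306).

3

Listing terms: b(0) = 0, b(1) = 1, b(2) = 1, b(3) = 2, b(4) = 3, b(5) = 0, b(6) = 3, b(7) = 3, b(8) = 1, b(9) = 4, b(10) = 0, b(11) = 4, b(12) = 4, b(13) = 3, b(14) = 2, b(15) = 0, b(16) = 2, b(17) = 2, b(18) = 4, b(19) = 1, b(20) = 0, b(21) = 1.
The sequence repeats with period 20.
So b(306) = b(0 + ((306-0) mod 20)) = b(6) = 3.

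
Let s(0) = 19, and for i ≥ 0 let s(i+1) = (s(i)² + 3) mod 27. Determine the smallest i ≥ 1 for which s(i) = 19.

Computing terms: s(0) = 19, s(1) = 13, s(2) = 10, s(3) = 22, s(4) = 1, s(5) = 4, s(6) = 19.
The sequence repeats with period 6.
The value 19 next appears (with i ≥ 1) at s(6).

6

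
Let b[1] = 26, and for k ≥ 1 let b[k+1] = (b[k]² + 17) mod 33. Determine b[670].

21

b[1] = 26; b[2] = 0; b[3] = 17; b[4] = 9; b[5] = 32; b[6] = 18; b[7] = 11; b[8] = 6; b[9] = 20; b[10] = 21; b[11] = 29; b[12] = 0.
Since b[12] = b[2] = 0, the sequence is eventually periodic: after a pre-period of length 1 it cycles with period 10.
For k ≥ 2, b[k] depends only on (k - 2) mod 10. (670 - 2) mod 10 = 8, so b[670] = b[10] = 21.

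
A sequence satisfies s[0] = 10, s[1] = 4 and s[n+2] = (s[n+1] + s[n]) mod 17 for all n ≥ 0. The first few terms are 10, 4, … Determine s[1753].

4

Listing terms: s[0] = 10; s[1] = 4; s[2] = 14; s[3] = 1; s[4] = 15; s[5] = 16; s[6] = 14; s[7] = 13; s[8] = 10; s[9] = 6; s[10] = 16; s[11] = 5; s[12] = 4; s[13] = 9; s[14] = 13; s[15] = 5; s[16] = 1; s[17] = 6; s[18] = 7; s[19] = 13; s[20] = 3; s[21] = 16; s[22] = 2; s[23] = 1; s[24] = 3; s[25] = 4; s[26] = 7; s[27] = 11; s[28] = 1; s[29] = 12; s[30] = 13; s[31] = 8; s[32] = 4; s[33] = 12; s[34] = 16; s[35] = 11; s[36] = 10; s[37] = 4.
Since (s[36], s[37]) = (s[0], s[1]) = (10, 4) (two consecutive terms determine the rest), the sequence is periodic with period 36.
So s[1753] = s[0 + ((1753-0) mod 36)] = s[25] = 4.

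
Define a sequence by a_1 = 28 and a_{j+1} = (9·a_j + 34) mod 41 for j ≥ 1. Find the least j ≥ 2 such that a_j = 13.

Listing terms: a_1 = 28,  a_2 = 40,  a_3 = 25,  a_4 = 13,  a_5 = 28.
Since a_5 = a_1 = 28, the sequence is periodic with period 4.
The value 13 first appears (with j ≥ 2) at a_4.

4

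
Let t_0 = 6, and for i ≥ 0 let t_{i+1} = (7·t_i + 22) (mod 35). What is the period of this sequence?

t_0 = 6; t_1 = 29; t_2 = 15; t_3 = 22; t_4 = 1; t_5 = 29.
Since t_5 = t_1 = 29, the sequence is eventually periodic: after a pre-period of length 1 it cycles with period 4.

4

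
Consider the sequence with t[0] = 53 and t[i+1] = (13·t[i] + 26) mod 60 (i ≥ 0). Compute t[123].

59

Listing terms: t[0] = 53, t[1] = 55, t[2] = 21, t[3] = 59, t[4] = 13, t[5] = 15, t[6] = 41, t[7] = 19, t[8] = 33, t[9] = 35, t[10] = 1, t[11] = 39, t[12] = 53.
Since t[12] = t[0] = 53, the sequence is periodic with period 12.
(123 - 0) mod 12 = 3, so t[123] = t[3] = 59.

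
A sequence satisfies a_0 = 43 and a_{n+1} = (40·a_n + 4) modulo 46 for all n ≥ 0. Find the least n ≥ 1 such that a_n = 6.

10

Listing terms: a_0 = 43, a_1 = 22, a_2 = 10, a_3 = 36, a_4 = 18, a_5 = 34, a_6 = 30, a_7 = 8, a_8 = 2, a_9 = 38, a_{10} = 6, a_{11} = 14, a_{12} = 12, a_{13} = 24, a_{14} = 44, a_{15} = 16, a_{16} = 0, a_{17} = 4, a_{18} = 26, a_{19} = 32, a_{20} = 42, a_{21} = 28, a_{22} = 20, a_{23} = 22.
Since a_{23} = a_1 = 22, the sequence is eventually periodic: after a pre-period of length 1 it cycles with period 22.
The value 6 first appears (with n ≥ 1) at a_{10}.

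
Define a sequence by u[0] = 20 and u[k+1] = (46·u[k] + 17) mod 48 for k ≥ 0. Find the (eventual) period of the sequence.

Computing terms: u[0] = 20,  u[1] = 25,  u[2] = 15,  u[3] = 35,  u[4] = 43,  u[5] = 27,  u[6] = 11,  u[7] = 43.
Since u[7] = u[4] = 43, the sequence is eventually periodic: after a pre-period of length 4 it cycles with period 3.

3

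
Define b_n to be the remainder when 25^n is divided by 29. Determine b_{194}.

20

We have b_1 = 25, b_2 = 16, b_3 = 23, b_4 = 24, b_5 = 20, b_6 = 7, b_7 = 1, b_8 = 25.
Since b_8 = b_1 = 25, the sequence is periodic with period 7.
(194 - 1) mod 7 = 4, so b_{194} = b_5 = 20.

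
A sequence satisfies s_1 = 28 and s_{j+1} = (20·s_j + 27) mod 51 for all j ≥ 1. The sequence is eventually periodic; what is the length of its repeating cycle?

Computing terms: s_1 = 28, s_2 = 26, s_3 = 37, s_4 = 2, s_5 = 16, s_6 = 41, s_7 = 31, s_8 = 35, s_9 = 13, s_{10} = 32, s_{11} = 4, s_{12} = 5, s_{13} = 25, s_{14} = 17, s_{15} = 10, s_{16} = 23, s_{17} = 28.
Since s_{17} = s_1 = 28, the sequence is periodic with period 16.

16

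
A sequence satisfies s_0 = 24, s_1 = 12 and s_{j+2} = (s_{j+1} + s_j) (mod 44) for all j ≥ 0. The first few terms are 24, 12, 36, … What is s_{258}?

36

We have s_0 = 24,  s_1 = 12,  s_2 = 36,  s_3 = 4,  s_4 = 40,  s_5 = 0,  s_6 = 40,  s_7 = 40,  s_8 = 36,  s_9 = 32,  s_{10} = 24,  s_{11} = 12.
The sequence repeats with period 10.
So s_{258} = s_{0 + ((258-0) mod 10)} = s_8 = 36.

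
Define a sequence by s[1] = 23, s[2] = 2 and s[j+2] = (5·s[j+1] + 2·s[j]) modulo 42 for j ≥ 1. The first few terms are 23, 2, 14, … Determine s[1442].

s[1] = 23; s[2] = 2; s[3] = 14; s[4] = 32; s[5] = 20; s[6] = 38; s[7] = 20; s[8] = 8; s[9] = 38; s[10] = 38; s[11] = 14; s[12] = 20; s[13] = 2; s[14] = 8; s[15] = 2; s[16] = 26; s[17] = 8; s[18] = 8; s[19] = 14; s[20] = 2; s[21] = 38; s[22] = 26; s[23] = 38; s[24] = 32; s[25] = 26; s[26] = 26; s[27] = 14; s[28] = 38; s[29] = 8; s[30] = 32; s[31] = 8; s[32] = 20; s[33] = 32; s[34] = 32; s[35] = 14; s[36] = 8; s[37] = 26; s[38] = 20; s[39] = 26; s[40] = 2; s[41] = 20; s[42] = 20; s[43] = 14; s[44] = 26; s[45] = 32; s[46] = 2; s[47] = 32; s[48] = 38; s[49] = 2; s[50] = 2; s[51] = 14.
Since (s[50], s[51]) = (s[2], s[3]) = (2, 14) (two consecutive terms determine the rest), the sequence is eventually periodic: after a pre-period of length 1 it cycles with period 48.
For j ≥ 2, s[j] depends only on (j - 2) mod 48. (1442 - 2) mod 48 = 0, so s[1442] = s[2] = 2.

2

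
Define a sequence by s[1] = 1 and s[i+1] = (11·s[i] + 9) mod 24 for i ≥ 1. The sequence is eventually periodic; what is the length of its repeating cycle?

Listing terms: s[1] = 1, s[2] = 20, s[3] = 13, s[4] = 8, s[5] = 1.
Since s[5] = s[1] = 1, the sequence is periodic with period 4.

4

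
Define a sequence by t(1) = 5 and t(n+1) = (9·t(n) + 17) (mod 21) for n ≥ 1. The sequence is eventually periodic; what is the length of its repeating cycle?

We have t(1) = 5; t(2) = 20; t(3) = 8; t(4) = 5.
The sequence repeats with period 3.

3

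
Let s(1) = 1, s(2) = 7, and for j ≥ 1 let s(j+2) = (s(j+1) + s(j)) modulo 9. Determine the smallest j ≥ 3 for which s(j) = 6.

4

Listing terms: s(1) = 1, s(2) = 7, s(3) = 8, s(4) = 6, s(5) = 5, s(6) = 2, s(7) = 7, s(8) = 0, s(9) = 7, s(10) = 7, s(11) = 5, s(12) = 3, s(13) = 8, s(14) = 2, s(15) = 1, s(16) = 3, s(17) = 4, s(18) = 7, s(19) = 2, s(20) = 0, s(21) = 2, s(22) = 2, s(23) = 4, s(24) = 6, s(25) = 1, s(26) = 7.
Since (s(25), s(26)) = (s(1), s(2)) = (1, 7) (two consecutive terms determine the rest), the sequence is periodic with period 24.
The value 6 first appears (with j ≥ 3) at s(4).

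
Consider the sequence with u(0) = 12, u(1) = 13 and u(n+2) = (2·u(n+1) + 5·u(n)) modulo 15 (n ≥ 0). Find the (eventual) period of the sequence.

12

u(0) = 12, u(1) = 13, u(2) = 11, u(3) = 12, u(4) = 4, u(5) = 8, u(6) = 6, u(7) = 7, u(8) = 14, u(9) = 3, u(10) = 1, u(11) = 2, u(12) = 9, u(13) = 13, u(14) = 11.
Since (u(13), u(14)) = (u(1), u(2)) = (13, 11) (two consecutive terms determine the rest), the sequence is eventually periodic: after a pre-period of length 1 it cycles with period 12.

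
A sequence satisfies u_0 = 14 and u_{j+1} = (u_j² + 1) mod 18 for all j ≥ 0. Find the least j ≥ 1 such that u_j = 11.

5

Listing terms: u_0 = 14, u_1 = 17, u_2 = 2, u_3 = 5, u_4 = 8, u_5 = 11, u_6 = 14.
Since u_6 = u_0 = 14, the sequence is periodic with period 6.
The value 11 first appears (with j ≥ 1) at u_5.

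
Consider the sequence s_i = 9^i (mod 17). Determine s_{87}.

Computing terms: s_0 = 1; s_1 = 9; s_2 = 13; s_3 = 15; s_4 = 16; s_5 = 8; s_6 = 4; s_7 = 2; s_8 = 1.
The sequence repeats with period 8.
So s_{87} = s_{0 + ((87-0) mod 8)} = s_7 = 2.

2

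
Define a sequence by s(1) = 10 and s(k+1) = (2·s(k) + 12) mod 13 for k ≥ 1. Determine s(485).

s(1) = 10; s(2) = 6; s(3) = 11; s(4) = 8; s(5) = 2; s(6) = 3; s(7) = 5; s(8) = 9; s(9) = 4; s(10) = 7; s(11) = 0; s(12) = 12; s(13) = 10.
Since s(13) = s(1) = 10, the sequence is periodic with period 12.
So s(485) = s(1 + ((485-1) mod 12)) = s(5) = 2.

2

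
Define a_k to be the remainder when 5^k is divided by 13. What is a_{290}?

12

Listing terms: a_0 = 1,  a_1 = 5,  a_2 = 12,  a_3 = 8,  a_4 = 1.
The sequence repeats with period 4.
(290 - 0) mod 4 = 2, so a_{290} = a_2 = 12.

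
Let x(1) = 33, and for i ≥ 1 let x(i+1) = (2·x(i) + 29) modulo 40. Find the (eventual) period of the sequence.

4

We have x(1) = 33,  x(2) = 15,  x(3) = 19,  x(4) = 27,  x(5) = 3,  x(6) = 35,  x(7) = 19.
Since x(7) = x(3) = 19, the sequence is eventually periodic: after a pre-period of length 2 it cycles with period 4.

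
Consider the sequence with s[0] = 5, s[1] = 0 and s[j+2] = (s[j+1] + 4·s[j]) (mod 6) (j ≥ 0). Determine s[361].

0

s[0] = 5, s[1] = 0, s[2] = 2, s[3] = 2, s[4] = 4, s[5] = 0, s[6] = 4, s[7] = 4, s[8] = 2, s[9] = 0, s[10] = 2.
Since (s[9], s[10]) = (s[1], s[2]) = (0, 2) (two consecutive terms determine the rest), the sequence is eventually periodic: after a pre-period of length 1 it cycles with period 8.
For j ≥ 1, s[j] depends only on (j - 1) mod 8. (361 - 1) mod 8 = 0, so s[361] = s[1] = 0.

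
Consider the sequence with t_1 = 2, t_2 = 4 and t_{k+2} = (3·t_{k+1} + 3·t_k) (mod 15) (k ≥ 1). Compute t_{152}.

6

t_1 = 2,  t_2 = 4,  t_3 = 3,  t_4 = 6,  t_5 = 12,  t_6 = 9,  t_7 = 3,  t_8 = 6.
Since (t_7, t_8) = (t_3, t_4) = (3, 6) (two consecutive terms determine the rest), the sequence is eventually periodic: after a pre-period of length 2 it cycles with period 4.
For k ≥ 3, t_k depends only on (k - 3) mod 4. (152 - 3) mod 4 = 1, so t_{152} = t_4 = 6.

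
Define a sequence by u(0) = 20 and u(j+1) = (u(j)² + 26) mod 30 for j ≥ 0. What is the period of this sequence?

Computing terms: u(0) = 20; u(1) = 6; u(2) = 2; u(3) = 0; u(4) = 26; u(5) = 12; u(6) = 20.
Since u(6) = u(0) = 20, the sequence is periodic with period 6.

6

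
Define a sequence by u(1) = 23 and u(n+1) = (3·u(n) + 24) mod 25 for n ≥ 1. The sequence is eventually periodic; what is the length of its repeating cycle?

Computing terms: u(1) = 23,  u(2) = 18,  u(3) = 3,  u(4) = 8,  u(5) = 23.
Since u(5) = u(1) = 23, the sequence is periodic with period 4.

4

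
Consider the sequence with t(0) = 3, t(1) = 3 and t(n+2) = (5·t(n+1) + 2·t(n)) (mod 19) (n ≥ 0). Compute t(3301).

14

Listing terms: t(0) = 3,  t(1) = 3,  t(2) = 2,  t(3) = 16,  t(4) = 8,  t(5) = 15,  t(6) = 15,  t(7) = 10,  t(8) = 4,  t(9) = 2,  t(10) = 18,  t(11) = 18,  t(12) = 12,  t(13) = 1,  t(14) = 10,  t(15) = 14,  t(16) = 14,  t(17) = 3,  t(18) = 5,  t(19) = 12,  t(20) = 13,  t(21) = 13,  t(22) = 15,  t(23) = 6,  t(24) = 3,  t(25) = 8,  t(26) = 8,  t(27) = 18,  t(28) = 11,  t(29) = 15,  t(30) = 2,  t(31) = 2,  t(32) = 14,  t(33) = 17,  t(34) = 18,  t(35) = 10,  t(36) = 10,  t(37) = 13,  t(38) = 9,  t(39) = 14,  t(40) = 12,  t(41) = 12,  t(42) = 8,  t(43) = 7,  t(44) = 13,  t(45) = 3,  t(46) = 3.
The sequence repeats with period 45.
So t(3301) = t(0 + ((3301-0) mod 45)) = t(16) = 14.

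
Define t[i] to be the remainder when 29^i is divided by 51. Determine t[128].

Computing terms: t[1] = 29, t[2] = 25, t[3] = 11, t[4] = 13, t[5] = 20, t[6] = 19, t[7] = 41, t[8] = 16, t[9] = 5, t[10] = 43, t[11] = 23, t[12] = 4, t[13] = 14, t[14] = 49, t[15] = 44, t[16] = 1, t[17] = 29.
Since t[17] = t[1] = 29, the sequence is periodic with period 16.
So t[128] = t[1 + ((128-1) mod 16)] = t[16] = 1.

1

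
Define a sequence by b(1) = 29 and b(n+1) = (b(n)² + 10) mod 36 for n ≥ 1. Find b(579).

35

b(1) = 29; b(2) = 23; b(3) = 35; b(4) = 11; b(5) = 23.
Since b(5) = b(2) = 23, the sequence is eventually periodic: after a pre-period of length 1 it cycles with period 3.
For n ≥ 2, b(n) depends only on (n - 2) mod 3. (579 - 2) mod 3 = 1, so b(579) = b(3) = 35.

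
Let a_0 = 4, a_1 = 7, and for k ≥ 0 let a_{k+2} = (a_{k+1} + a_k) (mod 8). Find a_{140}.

7

a_0 = 4; a_1 = 7; a_2 = 3; a_3 = 2; a_4 = 5; a_5 = 7; a_6 = 4; a_7 = 3; a_8 = 7; a_9 = 2; a_{10} = 1; a_{11} = 3; a_{12} = 4; a_{13} = 7.
The sequence repeats with period 12.
(140 - 0) mod 12 = 8, so a_{140} = a_8 = 7.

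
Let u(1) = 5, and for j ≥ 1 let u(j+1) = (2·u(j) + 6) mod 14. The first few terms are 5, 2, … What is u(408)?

We have u(1) = 5, u(2) = 2, u(3) = 10, u(4) = 12, u(5) = 2.
Since u(5) = u(2) = 2, the sequence is eventually periodic: after a pre-period of length 1 it cycles with period 3.
For j ≥ 2, u(j) depends only on (j - 2) mod 3. (408 - 2) mod 3 = 1, so u(408) = u(3) = 10.

10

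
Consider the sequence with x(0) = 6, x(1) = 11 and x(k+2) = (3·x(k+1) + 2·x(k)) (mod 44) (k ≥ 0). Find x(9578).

We have x(0) = 6, x(1) = 11, x(2) = 1, x(3) = 25, x(4) = 33, x(5) = 17, x(6) = 29, x(7) = 33, x(8) = 25, x(9) = 9, x(10) = 33, x(11) = 29, x(12) = 21, x(13) = 33, x(14) = 9, x(15) = 5, x(16) = 33, x(17) = 21, x(18) = 41, x(19) = 33, x(20) = 5, x(21) = 37, x(22) = 33, x(23) = 41, x(24) = 13, x(25) = 33, x(26) = 37, x(27) = 1, x(28) = 33, x(29) = 13, x(30) = 17, x(31) = 33, x(32) = 1, x(33) = 25.
Since (x(32), x(33)) = (x(2), x(3)) = (1, 25) (two consecutive terms determine the rest), the sequence is eventually periodic: after a pre-period of length 2 it cycles with period 30.
For k ≥ 2, x(k) depends only on (k - 2) mod 30. (9578 - 2) mod 30 = 6, so x(9578) = x(8) = 25.

25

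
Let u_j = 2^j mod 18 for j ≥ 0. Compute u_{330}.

10

We have u_0 = 1; u_1 = 2; u_2 = 4; u_3 = 8; u_4 = 16; u_5 = 14; u_6 = 10; u_7 = 2.
Since u_7 = u_1 = 2, the sequence is eventually periodic: after a pre-period of length 1 it cycles with period 6.
For j ≥ 1, u_j depends only on (j - 1) mod 6. (330 - 1) mod 6 = 5, so u_{330} = u_6 = 10.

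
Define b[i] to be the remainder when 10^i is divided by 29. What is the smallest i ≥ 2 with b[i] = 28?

14

Listing terms: b[1] = 10; b[2] = 13; b[3] = 14; b[4] = 24; b[5] = 8; b[6] = 22; b[7] = 17; b[8] = 25; b[9] = 18; b[10] = 6; b[11] = 2; b[12] = 20; b[13] = 26; b[14] = 28; b[15] = 19; b[16] = 16; b[17] = 15; b[18] = 5; b[19] = 21; b[20] = 7; b[21] = 12; b[22] = 4; b[23] = 11; b[24] = 23; b[25] = 27; b[26] = 9; b[27] = 3; b[28] = 1; b[29] = 10.
Since b[29] = b[1] = 10, the sequence is periodic with period 28.
The value 28 first appears (with i ≥ 2) at b[14].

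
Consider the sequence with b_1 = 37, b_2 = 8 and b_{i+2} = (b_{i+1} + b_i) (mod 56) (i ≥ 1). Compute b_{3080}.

b_1 = 37,  b_2 = 8,  b_3 = 45,  b_4 = 53,  b_5 = 42,  b_6 = 39,  b_7 = 25,  b_8 = 8,  b_9 = 33,  b_{10} = 41,  b_{11} = 18,  b_{12} = 3,  b_{13} = 21,  b_{14} = 24,  b_{15} = 45,  b_{16} = 13,  b_{17} = 2,  b_{18} = 15,  b_{19} = 17,  b_{20} = 32,  b_{21} = 49,  b_{22} = 25,  b_{23} = 18,  b_{24} = 43,  b_{25} = 5,  b_{26} = 48,  b_{27} = 53,  b_{28} = 45,  b_{29} = 42,  b_{30} = 31,  b_{31} = 17,  b_{32} = 48,  b_{33} = 9,  b_{34} = 1,  b_{35} = 10,  b_{36} = 11,  b_{37} = 21,  b_{38} = 32,  b_{39} = 53,  b_{40} = 29,  b_{41} = 26,  b_{42} = 55,  b_{43} = 25,  b_{44} = 24,  b_{45} = 49,  b_{46} = 17,  b_{47} = 10,  b_{48} = 27,  b_{49} = 37,  b_{50} = 8.
The sequence repeats with period 48.
(3080 - 1) mod 48 = 7, so b_{3080} = b_8 = 8.

8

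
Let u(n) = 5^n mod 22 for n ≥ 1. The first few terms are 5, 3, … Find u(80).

1

Listing terms: u(1) = 5,  u(2) = 3,  u(3) = 15,  u(4) = 9,  u(5) = 1,  u(6) = 5.
The sequence repeats with period 5.
So u(80) = u(1 + ((80-1) mod 5)) = u(5) = 1.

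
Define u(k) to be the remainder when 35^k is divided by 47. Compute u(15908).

Computing terms: u(1) = 35, u(2) = 3, u(3) = 11, u(4) = 9, u(5) = 33, u(6) = 27, u(7) = 5, u(8) = 34, u(9) = 15, u(10) = 8, u(11) = 45, u(12) = 24, u(13) = 41, u(14) = 25, u(15) = 29, u(16) = 28, u(17) = 40, u(18) = 37, u(19) = 26, u(20) = 17, u(21) = 31, u(22) = 4, u(23) = 46, u(24) = 12, u(25) = 44, u(26) = 36, u(27) = 38, u(28) = 14, u(29) = 20, u(30) = 42, u(31) = 13, u(32) = 32, u(33) = 39, u(34) = 2, u(35) = 23, u(36) = 6, u(37) = 22, u(38) = 18, u(39) = 19, u(40) = 7, u(41) = 10, u(42) = 21, u(43) = 30, u(44) = 16, u(45) = 43, u(46) = 1, u(47) = 35.
The sequence repeats with period 46.
(15908 - 1) mod 46 = 37, so u(15908) = u(38) = 18.

18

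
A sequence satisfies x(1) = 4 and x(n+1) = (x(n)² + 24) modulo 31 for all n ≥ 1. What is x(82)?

Listing terms: x(1) = 4, x(2) = 9, x(3) = 12, x(4) = 13, x(5) = 7, x(6) = 11, x(7) = 21, x(8) = 0, x(9) = 24, x(10) = 11.
Since x(10) = x(6) = 11, the sequence is eventually periodic: after a pre-period of length 5 it cycles with period 4.
For n ≥ 6, x(n) depends only on (n - 6) mod 4. (82 - 6) mod 4 = 0, so x(82) = x(6) = 11.

11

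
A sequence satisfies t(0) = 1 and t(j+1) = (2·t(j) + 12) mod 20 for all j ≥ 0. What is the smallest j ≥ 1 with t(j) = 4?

Computing terms: t(0) = 1, t(1) = 14, t(2) = 0, t(3) = 12, t(4) = 16, t(5) = 4, t(6) = 0.
Since t(6) = t(2) = 0, the sequence is eventually periodic: after a pre-period of length 2 it cycles with period 4.
The value 4 first appears (with j ≥ 1) at t(5).

5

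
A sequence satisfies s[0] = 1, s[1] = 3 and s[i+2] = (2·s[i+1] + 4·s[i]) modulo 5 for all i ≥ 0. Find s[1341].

We have s[0] = 1; s[1] = 3; s[2] = 0; s[3] = 2; s[4] = 4; s[5] = 1; s[6] = 3.
Since (s[5], s[6]) = (s[0], s[1]) = (1, 3) (two consecutive terms determine the rest), the sequence is periodic with period 5.
(1341 - 0) mod 5 = 1, so s[1341] = s[1] = 3.

3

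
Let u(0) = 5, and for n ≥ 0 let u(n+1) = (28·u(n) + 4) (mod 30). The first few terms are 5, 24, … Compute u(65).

4

We have u(0) = 5, u(1) = 24, u(2) = 16, u(3) = 2, u(4) = 0, u(5) = 4, u(6) = 26, u(7) = 12, u(8) = 10, u(9) = 14, u(10) = 6, u(11) = 22, u(12) = 20, u(13) = 24.
Since u(13) = u(1) = 24, the sequence is eventually periodic: after a pre-period of length 1 it cycles with period 12.
For n ≥ 1, u(n) depends only on (n - 1) mod 12. (65 - 1) mod 12 = 4, so u(65) = u(5) = 4.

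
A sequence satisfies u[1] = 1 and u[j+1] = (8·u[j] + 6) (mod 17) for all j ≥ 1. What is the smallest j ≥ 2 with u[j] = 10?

Computing terms: u[1] = 1, u[2] = 14, u[3] = 16, u[4] = 15, u[5] = 7, u[6] = 11, u[7] = 9, u[8] = 10, u[9] = 1.
The sequence repeats with period 8.
The value 10 first appears (with j ≥ 2) at u[8].

8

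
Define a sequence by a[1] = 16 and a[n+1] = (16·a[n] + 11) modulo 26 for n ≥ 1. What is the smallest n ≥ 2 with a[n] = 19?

a[1] = 16; a[2] = 7; a[3] = 19; a[4] = 3; a[5] = 7.
Since a[5] = a[2] = 7, the sequence is eventually periodic: after a pre-period of length 1 it cycles with period 3.
The value 19 first appears (with n ≥ 2) at a[3].

3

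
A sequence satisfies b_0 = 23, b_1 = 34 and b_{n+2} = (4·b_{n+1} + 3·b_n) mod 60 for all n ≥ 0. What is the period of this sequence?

24

b_0 = 23; b_1 = 34; b_2 = 25; b_3 = 22; b_4 = 43; b_5 = 58; b_6 = 1; b_7 = 58; b_8 = 55; b_9 = 34; b_{10} = 1; b_{11} = 46; b_{12} = 7; b_{13} = 46; b_{14} = 25; b_{15} = 58; b_{16} = 7; b_{17} = 22; b_{18} = 49; b_{19} = 22; b_{20} = 55; b_{21} = 46; b_{22} = 49; b_{23} = 34; b_{24} = 43; b_{25} = 34; b_{26} = 25.
Since (b_{25}, b_{26}) = (b_1, b_2) = (34, 25) (two consecutive terms determine the rest), the sequence is eventually periodic: after a pre-period of length 1 it cycles with period 24.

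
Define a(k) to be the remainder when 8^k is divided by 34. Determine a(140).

16

Listing terms: a(0) = 1,  a(1) = 8,  a(2) = 30,  a(3) = 2,  a(4) = 16,  a(5) = 26,  a(6) = 4,  a(7) = 32,  a(8) = 18,  a(9) = 8.
Since a(9) = a(1) = 8, the sequence is eventually periodic: after a pre-period of length 1 it cycles with period 8.
For k ≥ 1, a(k) depends only on (k - 1) mod 8. (140 - 1) mod 8 = 3, so a(140) = a(4) = 16.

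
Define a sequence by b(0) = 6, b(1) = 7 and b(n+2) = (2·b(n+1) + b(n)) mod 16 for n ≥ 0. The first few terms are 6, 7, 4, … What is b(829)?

Listing terms: b(0) = 6,  b(1) = 7,  b(2) = 4,  b(3) = 15,  b(4) = 2,  b(5) = 3,  b(6) = 8,  b(7) = 3,  b(8) = 14,  b(9) = 15,  b(10) = 12,  b(11) = 7,  b(12) = 10,  b(13) = 11,  b(14) = 0,  b(15) = 11,  b(16) = 6,  b(17) = 7.
Since (b(16), b(17)) = (b(0), b(1)) = (6, 7) (two consecutive terms determine the rest), the sequence is periodic with period 16.
So b(829) = b(0 + ((829-0) mod 16)) = b(13) = 11.

11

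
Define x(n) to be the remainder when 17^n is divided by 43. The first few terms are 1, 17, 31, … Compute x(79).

14

Computing terms: x(0) = 1, x(1) = 17, x(2) = 31, x(3) = 11, x(4) = 15, x(5) = 40, x(6) = 35, x(7) = 36, x(8) = 10, x(9) = 41, x(10) = 9, x(11) = 24, x(12) = 21, x(13) = 13, x(14) = 6, x(15) = 16, x(16) = 14, x(17) = 23, x(18) = 4, x(19) = 25, x(20) = 38, x(21) = 1.
The sequence repeats with period 21.
(79 - 0) mod 21 = 16, so x(79) = x(16) = 14.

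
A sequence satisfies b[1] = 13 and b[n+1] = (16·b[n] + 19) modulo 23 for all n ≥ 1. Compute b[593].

b[1] = 13, b[2] = 20, b[3] = 17, b[4] = 15, b[5] = 6, b[6] = 0, b[7] = 19, b[8] = 1, b[9] = 12, b[10] = 4, b[11] = 14, b[12] = 13.
The sequence repeats with period 11.
So b[593] = b[1 + ((593-1) mod 11)] = b[10] = 4.

4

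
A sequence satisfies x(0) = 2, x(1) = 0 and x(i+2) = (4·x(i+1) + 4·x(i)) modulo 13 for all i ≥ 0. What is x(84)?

Listing terms: x(0) = 2, x(1) = 0, x(2) = 8, x(3) = 6, x(4) = 4, x(5) = 1, x(6) = 7, x(7) = 6, x(8) = 0, x(9) = 11, x(10) = 5, x(11) = 12, x(12) = 3, x(13) = 8, x(14) = 5, x(15) = 0, x(16) = 7, x(17) = 2, x(18) = 10, x(19) = 9, x(20) = 11, x(21) = 2, x(22) = 0.
Since (x(21), x(22)) = (x(0), x(1)) = (2, 0) (two consecutive terms determine the rest), the sequence is periodic with period 21.
(84 - 0) mod 21 = 0, so x(84) = x(0) = 2.

2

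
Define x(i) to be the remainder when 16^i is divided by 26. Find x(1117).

Listing terms: x(0) = 1,  x(1) = 16,  x(2) = 22,  x(3) = 14,  x(4) = 16.
Since x(4) = x(1) = 16, the sequence is eventually periodic: after a pre-period of length 1 it cycles with period 3.
For i ≥ 1, x(i) depends only on (i - 1) mod 3. (1117 - 1) mod 3 = 0, so x(1117) = x(1) = 16.

16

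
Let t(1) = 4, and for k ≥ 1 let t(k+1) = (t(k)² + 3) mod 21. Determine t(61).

10

We have t(1) = 4; t(2) = 19; t(3) = 7; t(4) = 10; t(5) = 19.
Since t(5) = t(2) = 19, the sequence is eventually periodic: after a pre-period of length 1 it cycles with period 3.
For k ≥ 2, t(k) depends only on (k - 2) mod 3. (61 - 2) mod 3 = 2, so t(61) = t(4) = 10.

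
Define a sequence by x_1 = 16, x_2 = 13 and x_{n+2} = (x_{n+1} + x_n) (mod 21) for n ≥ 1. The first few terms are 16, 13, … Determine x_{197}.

8

Listing terms: x_1 = 16, x_2 = 13, x_3 = 8, x_4 = 0, x_5 = 8, x_6 = 8, x_7 = 16, x_8 = 3, x_9 = 19, x_{10} = 1, x_{11} = 20, x_{12} = 0, x_{13} = 20, x_{14} = 20, x_{15} = 19, x_{16} = 18, x_{17} = 16, x_{18} = 13.
The sequence repeats with period 16.
(197 - 1) mod 16 = 4, so x_{197} = x_5 = 8.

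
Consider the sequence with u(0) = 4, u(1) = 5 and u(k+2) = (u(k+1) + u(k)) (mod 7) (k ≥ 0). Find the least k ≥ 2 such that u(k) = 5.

10

Computing terms: u(0) = 4, u(1) = 5, u(2) = 2, u(3) = 0, u(4) = 2, u(5) = 2, u(6) = 4, u(7) = 6, u(8) = 3, u(9) = 2, u(10) = 5, u(11) = 0, u(12) = 5, u(13) = 5, u(14) = 3, u(15) = 1, u(16) = 4, u(17) = 5.
Since (u(16), u(17)) = (u(0), u(1)) = (4, 5) (two consecutive terms determine the rest), the sequence is periodic with period 16.
The value 5 first appears (with k ≥ 2) at u(10).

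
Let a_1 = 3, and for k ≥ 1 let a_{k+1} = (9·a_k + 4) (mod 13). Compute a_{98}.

a_1 = 3, a_2 = 5, a_3 = 10, a_4 = 3.
Since a_4 = a_1 = 3, the sequence is periodic with period 3.
(98 - 1) mod 3 = 1, so a_{98} = a_2 = 5.

5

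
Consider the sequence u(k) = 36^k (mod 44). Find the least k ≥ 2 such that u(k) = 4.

We have u(1) = 36,  u(2) = 20,  u(3) = 16,  u(4) = 4,  u(5) = 12,  u(6) = 36.
Since u(6) = u(1) = 36, the sequence is periodic with period 5.
The value 4 first appears (with k ≥ 2) at u(4).

4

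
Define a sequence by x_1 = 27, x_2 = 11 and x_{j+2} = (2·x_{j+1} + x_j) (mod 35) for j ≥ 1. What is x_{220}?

Computing terms: x_1 = 27,  x_2 = 11,  x_3 = 14,  x_4 = 4,  x_5 = 22,  x_6 = 13,  x_7 = 13,  x_8 = 4,  x_9 = 21,  x_{10} = 11,  x_{11} = 8,  x_{12} = 27,  x_{13} = 27,  x_{14} = 11.
The sequence repeats with period 12.
So x_{220} = x_{1 + ((220-1) mod 12)} = x_4 = 4.

4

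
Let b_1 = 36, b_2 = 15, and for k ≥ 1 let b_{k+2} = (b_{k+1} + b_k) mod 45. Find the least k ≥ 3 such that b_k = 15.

Listing terms: b_1 = 36, b_2 = 15, b_3 = 6, b_4 = 21, b_5 = 27, b_6 = 3, b_7 = 30, b_8 = 33, b_9 = 18, b_{10} = 6, b_{11} = 24, b_{12} = 30, b_{13} = 9, b_{14} = 39, b_{15} = 3, b_{16} = 42, b_{17} = 0, b_{18} = 42, b_{19} = 42, b_{20} = 39, b_{21} = 36, b_{22} = 30, b_{23} = 21, b_{24} = 6, b_{25} = 27, b_{26} = 33, b_{27} = 15, b_{28} = 3, b_{29} = 18, b_{30} = 21, b_{31} = 39, b_{32} = 15, b_{33} = 9, b_{34} = 24, b_{35} = 33, b_{36} = 12, b_{37} = 0, b_{38} = 12, b_{39} = 12, b_{40} = 24, b_{41} = 36, b_{42} = 15.
The sequence repeats with period 40.
The value 15 first appears (with k ≥ 3) at b_{27}.

27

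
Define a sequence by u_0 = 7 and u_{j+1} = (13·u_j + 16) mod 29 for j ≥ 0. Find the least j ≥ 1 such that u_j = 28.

Computing terms: u_0 = 7; u_1 = 20; u_2 = 15; u_3 = 8; u_4 = 4; u_5 = 10; u_6 = 1; u_7 = 0; u_8 = 16; u_9 = 21; u_{10} = 28; u_{11} = 3; u_{12} = 26; u_{13} = 6; u_{14} = 7.
Since u_{14} = u_0 = 7, the sequence is periodic with period 14.
The value 28 first appears (with j ≥ 1) at u_{10}.

10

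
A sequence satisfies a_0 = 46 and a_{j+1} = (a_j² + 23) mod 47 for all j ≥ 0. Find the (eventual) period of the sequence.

a_0 = 46; a_1 = 24; a_2 = 35; a_3 = 26; a_4 = 41; a_5 = 12; a_6 = 26.
Since a_6 = a_3 = 26, the sequence is eventually periodic: after a pre-period of length 3 it cycles with period 3.

3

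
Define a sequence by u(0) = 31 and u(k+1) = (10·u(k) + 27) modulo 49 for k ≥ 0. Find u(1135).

43

Listing terms: u(0) = 31, u(1) = 43, u(2) = 16, u(3) = 40, u(4) = 35, u(5) = 34, u(6) = 24, u(7) = 22, u(8) = 2, u(9) = 47, u(10) = 7, u(11) = 48, u(12) = 17, u(13) = 1, u(14) = 37, u(15) = 5, u(16) = 28, u(17) = 13, u(18) = 10, u(19) = 29, u(20) = 23, u(21) = 12, u(22) = 0, u(23) = 27, u(24) = 3, u(25) = 8, u(26) = 9, u(27) = 19, u(28) = 21, u(29) = 41, u(30) = 45, u(31) = 36, u(32) = 44, u(33) = 26, u(34) = 42, u(35) = 6, u(36) = 38, u(37) = 15, u(38) = 30, u(39) = 33, u(40) = 14, u(41) = 20, u(42) = 31.
Since u(42) = u(0) = 31, the sequence is periodic with period 42.
(1135 - 0) mod 42 = 1, so u(1135) = u(1) = 43.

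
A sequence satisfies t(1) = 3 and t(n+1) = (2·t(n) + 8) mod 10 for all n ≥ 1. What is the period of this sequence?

t(1) = 3; t(2) = 4; t(3) = 6; t(4) = 0; t(5) = 8; t(6) = 4.
Since t(6) = t(2) = 4, the sequence is eventually periodic: after a pre-period of length 1 it cycles with period 4.

4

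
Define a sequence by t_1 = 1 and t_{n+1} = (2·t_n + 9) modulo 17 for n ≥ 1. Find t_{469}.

Computing terms: t_1 = 1; t_2 = 11; t_3 = 14; t_4 = 3; t_5 = 15; t_6 = 5; t_7 = 2; t_8 = 13; t_9 = 1.
The sequence repeats with period 8.
(469 - 1) mod 8 = 4, so t_{469} = t_5 = 15.

15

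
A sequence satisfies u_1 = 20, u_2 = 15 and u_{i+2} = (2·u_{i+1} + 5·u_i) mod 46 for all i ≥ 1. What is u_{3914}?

Listing terms: u_1 = 20; u_2 = 15; u_3 = 38; u_4 = 13; u_5 = 32; u_6 = 37; u_7 = 4; u_8 = 9; u_9 = 38; u_{10} = 29; u_{11} = 18; u_{12} = 43; u_{13} = 38; u_{14} = 15; u_{15} = 36; u_{16} = 9; u_{17} = 14; u_{18} = 27; u_{19} = 32; u_{20} = 15; u_{21} = 6; u_{22} = 41; u_{23} = 20; u_{24} = 15.
The sequence repeats with period 22.
So u_{3914} = u_{1 + ((3914-1) mod 22)} = u_{20} = 15.

15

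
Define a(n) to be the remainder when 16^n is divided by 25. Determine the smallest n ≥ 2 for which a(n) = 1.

5

Computing terms: a(1) = 16,  a(2) = 6,  a(3) = 21,  a(4) = 11,  a(5) = 1,  a(6) = 16.
The sequence repeats with period 5.
The value 1 first appears (with n ≥ 2) at a(5).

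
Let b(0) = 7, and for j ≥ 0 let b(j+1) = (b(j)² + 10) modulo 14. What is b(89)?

5

Computing terms: b(0) = 7, b(1) = 3, b(2) = 5, b(3) = 7.
Since b(3) = b(0) = 7, the sequence is periodic with period 3.
So b(89) = b(0 + ((89-0) mod 3)) = b(2) = 5.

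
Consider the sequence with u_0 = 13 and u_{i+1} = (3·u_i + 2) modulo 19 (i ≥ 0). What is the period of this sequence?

18

We have u_0 = 13; u_1 = 3; u_2 = 11; u_3 = 16; u_4 = 12; u_5 = 0; u_6 = 2; u_7 = 8; u_8 = 7; u_9 = 4; u_{10} = 14; u_{11} = 6; u_{12} = 1; u_{13} = 5; u_{14} = 17; u_{15} = 15; u_{16} = 9; u_{17} = 10; u_{18} = 13.
Since u_{18} = u_0 = 13, the sequence is periodic with period 18.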